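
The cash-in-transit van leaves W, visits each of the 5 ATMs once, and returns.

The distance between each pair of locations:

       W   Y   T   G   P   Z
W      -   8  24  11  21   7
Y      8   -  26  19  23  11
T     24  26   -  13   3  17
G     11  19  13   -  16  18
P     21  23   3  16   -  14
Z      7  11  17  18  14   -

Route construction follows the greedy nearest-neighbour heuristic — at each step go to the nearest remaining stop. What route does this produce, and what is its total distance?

Nearest-neighbour total = 74; route W → Z → Y → G → T → P → W.

At W the remaining stops are Z 7, Y 8, G 11, P 21, T 24; go to Z.
At Z the remaining stops are Y 11, P 14, T 17, G 18; go to Y.
At Y the remaining stops are G 19, P 23, T 26; go to G.
At G the remaining stops are T 13, P 16; go to T.
At T the remaining stops are P 3; go to P.
Return P→W: 21.
Total = 7 + 11 + 19 + 13 + 3 + 21 = 74.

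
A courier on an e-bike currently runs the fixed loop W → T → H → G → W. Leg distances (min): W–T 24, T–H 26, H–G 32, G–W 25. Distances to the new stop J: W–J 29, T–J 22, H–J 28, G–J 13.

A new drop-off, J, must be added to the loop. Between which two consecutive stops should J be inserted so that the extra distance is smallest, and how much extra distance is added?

Insertion cost between consecutive stops i–j is d(i,J) + d(J,j) − d(i,j):
  between W and T: 29 + 22 − 24 = 27
  between T and H: 22 + 28 − 26 = 24
  between H and G: 28 + 13 − 32 = 9
  between G and W: 13 + 29 − 25 = 17
Cheapest insertion is between H and G, adding 9.
New total = 107 + 9 = 116.

+9 min — insert J between H and G.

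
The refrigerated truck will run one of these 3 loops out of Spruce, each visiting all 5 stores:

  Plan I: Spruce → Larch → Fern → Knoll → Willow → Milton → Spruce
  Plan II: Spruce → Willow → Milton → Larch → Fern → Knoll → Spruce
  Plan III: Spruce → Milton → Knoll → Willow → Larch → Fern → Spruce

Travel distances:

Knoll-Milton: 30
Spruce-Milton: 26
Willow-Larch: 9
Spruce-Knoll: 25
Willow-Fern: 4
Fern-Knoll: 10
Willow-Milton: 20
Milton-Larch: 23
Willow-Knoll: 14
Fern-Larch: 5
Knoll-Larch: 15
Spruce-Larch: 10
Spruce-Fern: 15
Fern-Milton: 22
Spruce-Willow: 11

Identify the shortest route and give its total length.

Plan I: 10 + 5 + 10 + 14 + 20 + 26 = 85
Plan II: 11 + 20 + 23 + 5 + 10 + 25 = 94
Plan III: 26 + 30 + 14 + 9 + 5 + 15 = 99

Shortest is Plan I, total 85.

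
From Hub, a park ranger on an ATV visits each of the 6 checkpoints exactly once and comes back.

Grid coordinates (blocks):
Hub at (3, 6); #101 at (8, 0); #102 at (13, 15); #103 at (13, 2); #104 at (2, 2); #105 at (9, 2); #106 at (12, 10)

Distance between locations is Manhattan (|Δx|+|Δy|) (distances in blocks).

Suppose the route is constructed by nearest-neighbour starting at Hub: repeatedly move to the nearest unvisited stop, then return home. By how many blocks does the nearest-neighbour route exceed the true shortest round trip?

Hub: #104=5, #105=10, #101=11, #106=13, #103=14, #102=19 ⇒ #104
#104: #105=7, #101=8, #103=11, #106=18, #102=24 ⇒ #105
#105: #101=3, #103=4, #106=11, #102=17 ⇒ #101
#101: #103=7, #106=14, #102=20 ⇒ #103
#103: #106=9, #102=13 ⇒ #106
#106: #102=6 ⇒ #102
NN route Hub → #104 → #105 → #101 → #103 → #106 → #102 → Hub costs 56.
Optimal: Hub → #104 → #101 → #105 → #103 → #102 → #106 → Hub costs 52 (by enumerating all 360 distinct tours).
Excess = 56 − 52 = 4.

Excess over optimum: 4 blocks.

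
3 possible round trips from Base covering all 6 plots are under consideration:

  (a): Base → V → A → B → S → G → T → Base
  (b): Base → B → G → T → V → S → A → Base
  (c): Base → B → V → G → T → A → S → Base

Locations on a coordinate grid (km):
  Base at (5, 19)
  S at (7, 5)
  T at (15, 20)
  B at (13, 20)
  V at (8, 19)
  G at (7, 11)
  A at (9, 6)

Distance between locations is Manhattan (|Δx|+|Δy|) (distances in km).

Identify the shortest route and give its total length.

Shortest is (c), total 80 km.

(a): 3 + 14 + 18 + 21 + 6 + 17 + 11 = 90
(b): 9 + 15 + 17 + 8 + 15 + 3 + 17 = 84
(c): 9 + 6 + 9 + 17 + 20 + 3 + 16 = 80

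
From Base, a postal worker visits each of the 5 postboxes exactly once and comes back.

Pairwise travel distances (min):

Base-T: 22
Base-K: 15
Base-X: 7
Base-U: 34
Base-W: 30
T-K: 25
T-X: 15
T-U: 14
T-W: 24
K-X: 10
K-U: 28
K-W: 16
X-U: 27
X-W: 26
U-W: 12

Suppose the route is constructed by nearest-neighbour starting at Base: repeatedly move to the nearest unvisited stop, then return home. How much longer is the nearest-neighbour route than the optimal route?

The nearest-neighbour route is 2 min longer than optimal.

Base: X=7, K=15, T=22, W=30, U=34 ⇒ X
X: K=10, T=15, W=26, U=27 ⇒ K
K: W=16, T=25, U=28 ⇒ W
W: U=12, T=24 ⇒ U
U: T=14 ⇒ T
NN route Base → X → K → W → U → T → Base costs 81.
Optimal: Base → K → W → U → T → X → Base costs 79 (by enumerating all 60 distinct tours).
Excess = 81 − 79 = 2.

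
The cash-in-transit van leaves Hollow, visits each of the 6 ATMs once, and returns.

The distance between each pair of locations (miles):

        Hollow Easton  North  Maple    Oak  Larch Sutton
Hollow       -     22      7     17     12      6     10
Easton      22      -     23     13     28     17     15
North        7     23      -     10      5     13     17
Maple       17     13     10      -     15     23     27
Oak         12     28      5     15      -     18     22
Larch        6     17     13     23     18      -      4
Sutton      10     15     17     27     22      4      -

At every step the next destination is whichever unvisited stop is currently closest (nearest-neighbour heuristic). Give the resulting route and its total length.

From Hollow: distances to unvisited — Larch=6, North=7, Sutton=10, Oak=12, Maple=17, Easton=22. Nearest is Larch (6).
From Larch: distances to unvisited — Sutton=4, North=13, Easton=17, Oak=18, Maple=23. Nearest is Sutton (4).
From Sutton: distances to unvisited — Easton=15, North=17, Oak=22, Maple=27. Nearest is Easton (15).
From Easton: distances to unvisited — Maple=13, North=23, Oak=28. Nearest is Maple (13).
From Maple: distances to unvisited — North=10, Oak=15. Nearest is North (10).
From North: distances to unvisited — Oak=5. Nearest is Oak (5).
Return Oak→Hollow: 12.
Total = 6 + 4 + 15 + 13 + 10 + 5 + 12 = 65.

Nearest-neighbour total = 65 miles; route Hollow → Larch → Sutton → Easton → Maple → North → Oak → Hollow.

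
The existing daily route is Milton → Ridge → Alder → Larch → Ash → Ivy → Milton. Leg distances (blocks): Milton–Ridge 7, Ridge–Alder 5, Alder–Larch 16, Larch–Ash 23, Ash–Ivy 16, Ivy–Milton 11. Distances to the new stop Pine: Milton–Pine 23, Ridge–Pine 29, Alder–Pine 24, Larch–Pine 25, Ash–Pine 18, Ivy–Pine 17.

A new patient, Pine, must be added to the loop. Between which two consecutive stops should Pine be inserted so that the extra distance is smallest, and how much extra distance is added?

Minimum extra distance: 19 blocks, inserting Pine between Ash and Ivy.

Insertion cost between consecutive stops i–j is d(i,Pine) + d(Pine,j) − d(i,j):
  between Milton and Ridge: 23 + 29 − 7 = 45
  between Ridge and Alder: 29 + 24 − 5 = 48
  between Alder and Larch: 24 + 25 − 16 = 33
  between Larch and Ash: 25 + 18 − 23 = 20
  between Ash and Ivy: 18 + 17 − 16 = 19
  between Ivy and Milton: 17 + 23 − 11 = 29
Cheapest insertion is between Ash and Ivy, adding 19.
New total = 78 + 19 = 97.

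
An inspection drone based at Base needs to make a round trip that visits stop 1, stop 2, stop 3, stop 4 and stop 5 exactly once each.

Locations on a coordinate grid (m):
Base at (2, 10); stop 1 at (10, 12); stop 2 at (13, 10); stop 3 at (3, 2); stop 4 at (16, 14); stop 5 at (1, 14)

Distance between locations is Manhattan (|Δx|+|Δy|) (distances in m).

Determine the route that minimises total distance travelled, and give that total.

Shortest round trip = 58 m.

Base → stop 1 → stop 2 → stop 3 → stop 4 → stop 5 → Base: 10+5+18+25+15+5 = 78
Base → stop 1 → stop 2 → stop 3 → stop 5 → stop 4 → Base: 10+5+18+14+15+18 = 80
Base → stop 1 → stop 2 → stop 4 → stop 3 → stop 5 → Base: 10+5+7+25+14+5 = 66
Base → stop 1 → stop 2 → stop 4 → stop 5 → stop 3 → Base: 10+5+7+15+14+9 = 60
Base → stop 1 → stop 2 → stop 5 → stop 3 → stop 4 → Base: 10+5+16+14+25+18 = 88
Base → stop 1 → stop 2 → stop 5 → stop 4 → stop 3 → Base: 10+5+16+15+25+9 = 80
Base → stop 1 → stop 3 → stop 2 → stop 4 → stop 5 → Base: 10+17+18+7+15+5 = 72
Base → stop 1 → stop 3 → stop 2 → stop 5 → stop 4 → Base: 10+17+18+16+15+18 = 94
Base → stop 1 → stop 3 → stop 4 → stop 2 → stop 5 → Base: 10+17+25+7+16+5 = 80
Base → stop 1 → stop 3 → stop 4 → stop 5 → stop 2 → Base: 10+17+25+15+16+11 = 94
Base → stop 1 → stop 3 → stop 5 → stop 2 → stop 4 → Base: 10+17+14+16+7+18 = 82
Base → stop 1 → stop 3 → stop 5 → stop 4 → stop 2 → Base: 10+17+14+15+7+11 = 74
Base → stop 1 → stop 4 → stop 2 → stop 3 → stop 5 → Base: 10+8+7+18+14+5 = 62
Base → stop 1 → stop 4 → stop 2 → stop 5 → stop 3 → Base: 10+8+7+16+14+9 = 64
… (46 more)
Base → stop 3 → stop 1 → stop 2 → stop 4 → stop 5 → Base: 9+17+5+7+15+5 = 58  ← best
The minimum is 58.
One optimal route: Base → stop 3 → stop 1 → stop 2 → stop 4 → stop 5 → Base (or its reverse).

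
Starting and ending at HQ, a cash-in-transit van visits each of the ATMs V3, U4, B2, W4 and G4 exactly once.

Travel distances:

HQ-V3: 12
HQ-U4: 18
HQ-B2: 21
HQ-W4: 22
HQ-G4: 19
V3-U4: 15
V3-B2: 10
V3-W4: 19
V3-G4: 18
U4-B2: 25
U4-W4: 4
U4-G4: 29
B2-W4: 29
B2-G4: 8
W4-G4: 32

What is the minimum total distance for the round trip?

HQ - V3 - U4 - B2 - W4 - G4 - HQ: 12+15+25+29+32+19 = 132
HQ - V3 - U4 - B2 - G4 - W4 - HQ: 12+15+25+8+32+22 = 114
HQ - V3 - U4 - W4 - B2 - G4 - HQ: 12+15+4+29+8+19 = 87
HQ - V3 - U4 - W4 - G4 - B2 - HQ: 12+15+4+32+8+21 = 92
HQ - V3 - U4 - G4 - B2 - W4 - HQ: 12+15+29+8+29+22 = 115
HQ - V3 - U4 - G4 - W4 - B2 - HQ: 12+15+29+32+29+21 = 138
HQ - V3 - B2 - U4 - W4 - G4 - HQ: 12+10+25+4+32+19 = 102
HQ - V3 - B2 - U4 - G4 - W4 - HQ: 12+10+25+29+32+22 = 130
HQ - V3 - B2 - W4 - U4 - G4 - HQ: 12+10+29+4+29+19 = 103
HQ - V3 - B2 - W4 - G4 - U4 - HQ: 12+10+29+32+29+18 = 130
HQ - V3 - B2 - G4 - U4 - W4 - HQ: 12+10+8+29+4+22 = 85
HQ - V3 - B2 - G4 - W4 - U4 - HQ: 12+10+8+32+4+18 = 84
HQ - V3 - W4 - U4 - B2 - G4 - HQ: 12+19+4+25+8+19 = 87
HQ - V3 - W4 - U4 - G4 - B2 - HQ: 12+19+4+29+8+21 = 93
… (46 more)
HQ - U4 - W4 - V3 - B2 - G4 - HQ: 18+4+19+10+8+19 = 78  ← best
The minimum is 78.
One optimal route: HQ → U4 → W4 → V3 → B2 → G4 → HQ (or its reverse).

Shortest round trip = 78.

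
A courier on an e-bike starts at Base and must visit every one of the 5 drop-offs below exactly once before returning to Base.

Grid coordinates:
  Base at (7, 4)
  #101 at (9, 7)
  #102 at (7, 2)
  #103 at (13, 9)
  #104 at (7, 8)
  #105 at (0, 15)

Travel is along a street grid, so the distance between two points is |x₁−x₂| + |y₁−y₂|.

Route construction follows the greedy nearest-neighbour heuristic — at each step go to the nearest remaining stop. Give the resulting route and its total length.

At Base the remaining stops are #102 2, #104 4, #101 5, #103 11, #105 18; go to #102.
At #102 the remaining stops are #104 6, #101 7, #103 13, #105 20; go to #104.
At #104 the remaining stops are #101 3, #103 7, #105 14; go to #101.
At #101 the remaining stops are #103 6, #105 17; go to #103.
At #103 the remaining stops are #105 19; go to #105.
Return #105→Base: 18.
Total = 2 + 6 + 3 + 6 + 19 + 18 = 54.

Total distance 54 via the nearest-neighbour route Base → #102 → #104 → #101 → #103 → #105 → Base.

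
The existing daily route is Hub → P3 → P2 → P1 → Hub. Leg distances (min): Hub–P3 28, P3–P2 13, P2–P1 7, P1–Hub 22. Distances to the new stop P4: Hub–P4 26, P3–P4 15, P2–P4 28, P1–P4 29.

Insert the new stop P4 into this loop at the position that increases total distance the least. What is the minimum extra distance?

+13 min — insert P4 between Hub and P3.

Insertion cost between consecutive stops i–j is d(i,P4) + d(P4,j) − d(i,j):
  between Hub and P3: 26 + 15 − 28 = 13
  between P3 and P2: 15 + 28 − 13 = 30
  between P2 and P1: 28 + 29 − 7 = 50
  between P1 and Hub: 29 + 26 − 22 = 33
Cheapest insertion is between Hub and P3, adding 13.
New total = 70 + 13 = 83.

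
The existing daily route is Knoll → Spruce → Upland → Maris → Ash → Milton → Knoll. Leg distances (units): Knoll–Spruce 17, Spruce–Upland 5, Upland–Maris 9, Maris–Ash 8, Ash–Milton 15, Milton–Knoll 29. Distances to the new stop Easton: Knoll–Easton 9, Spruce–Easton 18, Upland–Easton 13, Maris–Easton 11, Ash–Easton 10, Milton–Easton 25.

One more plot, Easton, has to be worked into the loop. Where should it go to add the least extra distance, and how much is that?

Insertion cost between consecutive stops i–j is d(i,Easton) + d(Easton,j) − d(i,j):
  between Knoll and Spruce: 9 + 18 − 17 = 10
  between Spruce and Upland: 18 + 13 − 5 = 26
  between Upland and Maris: 13 + 11 − 9 = 15
  between Maris and Ash: 11 + 10 − 8 = 13
  between Ash and Milton: 10 + 25 − 15 = 20
  between Milton and Knoll: 25 + 9 − 29 = 5
Cheapest insertion is between Milton and Knoll, adding 5.
New total = 83 + 5 = 88.

Minimum extra distance: 5, inserting Easton between Milton and Knoll.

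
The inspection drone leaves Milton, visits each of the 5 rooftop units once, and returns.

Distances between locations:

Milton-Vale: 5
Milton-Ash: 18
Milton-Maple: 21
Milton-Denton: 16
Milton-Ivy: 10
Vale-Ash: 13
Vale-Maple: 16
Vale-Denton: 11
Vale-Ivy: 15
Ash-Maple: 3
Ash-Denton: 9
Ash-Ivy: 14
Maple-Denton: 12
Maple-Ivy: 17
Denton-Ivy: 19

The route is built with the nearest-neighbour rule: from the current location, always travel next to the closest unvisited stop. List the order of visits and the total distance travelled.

At Milton the remaining stops are Vale 5, Ivy 10, Denton 16, Ash 18, Maple 21; go to Vale.
At Vale the remaining stops are Denton 11, Ash 13, Ivy 15, Maple 16; go to Denton.
At Denton the remaining stops are Ash 9, Maple 12, Ivy 19; go to Ash.
At Ash the remaining stops are Maple 3, Ivy 14; go to Maple.
At Maple the remaining stops are Ivy 17; go to Ivy.
Return Ivy→Milton: 10.
Total = 5 + 11 + 9 + 3 + 17 + 10 = 55.

55 along Milton → Vale → Denton → Ash → Maple → Ivy → Milton.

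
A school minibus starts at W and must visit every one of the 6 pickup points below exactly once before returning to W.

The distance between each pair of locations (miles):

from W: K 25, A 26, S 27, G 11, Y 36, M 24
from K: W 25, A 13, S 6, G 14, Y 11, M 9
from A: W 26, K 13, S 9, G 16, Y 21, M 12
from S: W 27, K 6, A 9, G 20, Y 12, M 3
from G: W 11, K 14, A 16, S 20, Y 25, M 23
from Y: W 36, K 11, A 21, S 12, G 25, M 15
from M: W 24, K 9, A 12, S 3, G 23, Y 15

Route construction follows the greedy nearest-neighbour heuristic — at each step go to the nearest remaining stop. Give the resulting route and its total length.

At W the remaining stops are G 11, M 24, K 25, A 26, S 27, Y 36; go to G.
At G the remaining stops are K 14, A 16, S 20, M 23, Y 25; go to K.
At K the remaining stops are S 6, M 9, Y 11, A 13; go to S.
At S the remaining stops are M 3, A 9, Y 12; go to M.
At M the remaining stops are A 12, Y 15; go to A.
At A the remaining stops are Y 21; go to Y.
Return Y→W: 36.
Total = 11 + 14 + 6 + 3 + 12 + 21 + 36 = 103.

Total distance 103 miles via the nearest-neighbour route W → G → K → S → M → A → Y → W.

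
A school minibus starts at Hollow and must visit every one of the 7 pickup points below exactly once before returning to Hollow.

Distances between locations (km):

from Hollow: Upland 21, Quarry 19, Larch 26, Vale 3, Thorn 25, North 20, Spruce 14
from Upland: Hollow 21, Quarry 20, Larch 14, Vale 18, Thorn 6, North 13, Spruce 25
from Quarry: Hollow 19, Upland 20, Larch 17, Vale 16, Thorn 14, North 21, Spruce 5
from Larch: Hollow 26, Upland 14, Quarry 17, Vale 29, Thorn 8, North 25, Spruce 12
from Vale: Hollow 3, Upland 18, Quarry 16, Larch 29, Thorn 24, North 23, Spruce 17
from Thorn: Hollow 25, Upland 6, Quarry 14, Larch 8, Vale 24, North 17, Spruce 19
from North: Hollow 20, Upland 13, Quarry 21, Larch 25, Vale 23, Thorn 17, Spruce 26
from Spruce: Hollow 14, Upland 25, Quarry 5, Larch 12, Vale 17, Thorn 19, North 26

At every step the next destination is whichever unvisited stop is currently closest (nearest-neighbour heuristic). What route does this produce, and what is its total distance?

Total distance 83 km via the nearest-neighbour route Hollow → Vale → Quarry → Spruce → Larch → Thorn → Upland → North → Hollow.

At Hollow the remaining stops are Vale 3, Spruce 14, Quarry 19, North 20, Upland 21, Thorn 25, Larch 26; go to Vale.
At Vale the remaining stops are Quarry 16, Spruce 17, Upland 18, North 23, Thorn 24, Larch 29; go to Quarry.
At Quarry the remaining stops are Spruce 5, Thorn 14, Larch 17, Upland 20, North 21; go to Spruce.
At Spruce the remaining stops are Larch 12, Thorn 19, Upland 25, North 26; go to Larch.
At Larch the remaining stops are Thorn 8, Upland 14, North 25; go to Thorn.
At Thorn the remaining stops are Upland 6, North 17; go to Upland.
At Upland the remaining stops are North 13; go to North.
Return North→Hollow: 20.
Total = 3 + 16 + 5 + 12 + 8 + 6 + 13 + 20 = 83.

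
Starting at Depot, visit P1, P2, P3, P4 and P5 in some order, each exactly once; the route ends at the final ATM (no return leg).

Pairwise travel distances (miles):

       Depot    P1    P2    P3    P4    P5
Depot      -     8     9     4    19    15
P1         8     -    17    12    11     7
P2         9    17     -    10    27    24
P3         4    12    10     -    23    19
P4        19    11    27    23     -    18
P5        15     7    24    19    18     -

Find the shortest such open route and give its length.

Minimum one-way distance = 56 miles.

There are 5! = 120 possible orderings.
Depot - P1 - P2 - P3 - P4 - P5: 8+17+10+23+18 = 76
Depot - P1 - P2 - P3 - P5 - P4: 8+17+10+19+18 = 72
Depot - P1 - P2 - P4 - P3 - P5: 8+17+27+23+19 = 94
Depot - P1 - P2 - P4 - P5 - P3: 8+17+27+18+19 = 89
Depot - P1 - P2 - P5 - P3 - P4: 8+17+24+19+23 = 91
Depot - P1 - P2 - P5 - P4 - P3: 8+17+24+18+23 = 90
Depot - P1 - P3 - P2 - P4 - P5: 8+12+10+27+18 = 75
Depot - P1 - P3 - P2 - P5 - P4: 8+12+10+24+18 = 72
Depot - P1 - P3 - P4 - P2 - P5: 8+12+23+27+24 = 94
Depot - P1 - P3 - P4 - P5 - P2: 8+12+23+18+24 = 85
Depot - P1 - P3 - P5 - P2 - P4: 8+12+19+24+27 = 90
Depot - P1 - P3 - P5 - P4 - P2: 8+12+19+18+27 = 84
Depot - P1 - P4 - P2 - P3 - P5: 8+11+27+10+19 = 75
Depot - P1 - P4 - P2 - P5 - P3: 8+11+27+24+19 = 89
… (106 more)
Depot - P2 - P3 - P1 - P5 - P4: 9+10+12+7+18 = 56  ← best
The minimum is 56.
One shortest path: Depot → P2 → P3 → P1 → P5 → P4.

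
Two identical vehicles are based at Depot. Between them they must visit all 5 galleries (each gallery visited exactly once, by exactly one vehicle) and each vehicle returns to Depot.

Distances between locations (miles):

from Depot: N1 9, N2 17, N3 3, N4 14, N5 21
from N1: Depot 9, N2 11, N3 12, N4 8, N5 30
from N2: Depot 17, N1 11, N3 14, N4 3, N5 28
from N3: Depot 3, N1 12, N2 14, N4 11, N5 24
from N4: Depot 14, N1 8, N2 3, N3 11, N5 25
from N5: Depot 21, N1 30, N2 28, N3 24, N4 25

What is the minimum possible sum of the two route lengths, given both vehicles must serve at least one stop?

Try each way of splitting the stops between the two vehicles (each non-empty) and, for each split, find the best tour for each vehicle:
  {N1} + {N2, N3, N4, N5}: 18 + 66 = 84
  {N2} + {N1, N3, N4, N5}: 34 + 69 = 103
  {N1, N2} + {N3, N4, N5}: 37 + 60 = 97
  {N3} + {N1, N2, N4, N5}: 6 + 69 = 75
  {N1, N3} + {N2, N4, N5}: 24 + 66 = 90
  {N2, N3} + {N1, N4, N5}: 34 + 63 = 97
  … (15 splits in total)
Best: vehicle 1 Depot → N3 → Depot = 6; vehicle 2 Depot → N1 → N2 → N4 → N5 → Depot = 69; combined 75.

75 miles — the smallest possible combined total.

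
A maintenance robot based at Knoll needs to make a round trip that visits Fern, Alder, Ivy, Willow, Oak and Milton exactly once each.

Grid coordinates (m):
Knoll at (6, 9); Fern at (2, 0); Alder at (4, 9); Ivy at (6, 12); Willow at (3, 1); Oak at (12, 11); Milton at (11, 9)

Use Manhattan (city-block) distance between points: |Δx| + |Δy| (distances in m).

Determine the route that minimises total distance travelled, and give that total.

Knoll - Fern - Alder - Ivy - Willow - Oak - Milton - Knoll: 13+11+5+14+19+3+5 = 70
Knoll - Fern - Alder - Ivy - Willow - Milton - Oak - Knoll: 13+11+5+14+16+3+8 = 70
Knoll - Fern - Alder - Ivy - Oak - Willow - Milton - Knoll: 13+11+5+7+19+16+5 = 76
Knoll - Fern - Alder - Ivy - Oak - Milton - Willow - Knoll: 13+11+5+7+3+16+11 = 66
Knoll - Fern - Alder - Ivy - Milton - Willow - Oak - Knoll: 13+11+5+8+16+19+8 = 80
Knoll - Fern - Alder - Ivy - Milton - Oak - Willow - Knoll: 13+11+5+8+3+19+11 = 70
Knoll - Fern - Alder - Willow - Ivy - Oak - Milton - Knoll: 13+11+9+14+7+3+5 = 62
Knoll - Fern - Alder - Willow - Ivy - Milton - Oak - Knoll: 13+11+9+14+8+3+8 = 66
… (352 more)
Knoll - Fern - Willow - Alder - Ivy - Oak - Milton - Knoll: 13+2+9+5+7+3+5 = 44  ← best
The minimum is 44.
One optimal route: Knoll → Fern → Willow → Alder → Ivy → Oak → Milton → Knoll (or its reverse).

44 m — the shortest possible round trip.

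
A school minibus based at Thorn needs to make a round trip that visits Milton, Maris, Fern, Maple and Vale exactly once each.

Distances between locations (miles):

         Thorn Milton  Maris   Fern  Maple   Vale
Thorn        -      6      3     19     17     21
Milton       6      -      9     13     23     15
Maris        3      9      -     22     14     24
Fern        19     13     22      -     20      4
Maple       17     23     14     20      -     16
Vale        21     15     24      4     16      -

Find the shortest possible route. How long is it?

Thorn→Milton→Maris→Fern→Maple→Vale→Thorn: 6+9+22+20+16+21 = 94
Thorn→Milton→Maris→Fern→Vale→Maple→Thorn: 6+9+22+4+16+17 = 74
Thorn→Milton→Maris→Maple→Fern→Vale→Thorn: 6+9+14+20+4+21 = 74
Thorn→Milton→Maris→Maple→Vale→Fern→Thorn: 6+9+14+16+4+19 = 68
Thorn→Milton→Maris→Vale→Fern→Maple→Thorn: 6+9+24+4+20+17 = 80
Thorn→Milton→Maris→Vale→Maple→Fern→Thorn: 6+9+24+16+20+19 = 94
Thorn→Milton→Fern→Maris→Maple→Vale→Thorn: 6+13+22+14+16+21 = 92
Thorn→Milton→Fern→Maris→Vale→Maple→Thorn: 6+13+22+24+16+17 = 98
Thorn→Milton→Fern→Maple→Maris→Vale→Thorn: 6+13+20+14+24+21 = 98
Thorn→Milton→Fern→Maple→Vale→Maris→Thorn: 6+13+20+16+24+3 = 82
Thorn→Milton→Fern→Vale→Maris→Maple→Thorn: 6+13+4+24+14+17 = 78
Thorn→Milton→Fern→Vale→Maple→Maris→Thorn: 6+13+4+16+14+3 = 56
Thorn→Milton→Maple→Maris→Fern→Vale→Thorn: 6+23+14+22+4+21 = 90
Thorn→Milton→Maple→Maris→Vale→Fern→Thorn: 6+23+14+24+4+19 = 90
… (46 more)
The minimum is 56.
One optimal route: Thorn → Milton → Fern → Vale → Maple → Maris → Thorn (or its reverse).

Minimum total distance: 56 miles.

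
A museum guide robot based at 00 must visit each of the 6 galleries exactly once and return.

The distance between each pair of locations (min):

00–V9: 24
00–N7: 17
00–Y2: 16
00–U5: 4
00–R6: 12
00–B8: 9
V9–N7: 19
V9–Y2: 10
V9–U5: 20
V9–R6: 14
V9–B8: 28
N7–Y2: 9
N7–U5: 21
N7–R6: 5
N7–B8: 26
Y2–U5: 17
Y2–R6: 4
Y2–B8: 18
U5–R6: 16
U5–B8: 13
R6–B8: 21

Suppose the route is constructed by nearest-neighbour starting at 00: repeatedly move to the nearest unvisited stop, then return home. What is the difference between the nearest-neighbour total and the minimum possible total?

Excess over optimum: 9 min.

00: U5=4, B8=9, R6=12, Y2=16, N7=17, V9=24 ⇒ U5
U5: B8=13, R6=16, Y2=17, V9=20, N7=21 ⇒ B8
B8: Y2=18, R6=21, N7=26, V9=28 ⇒ Y2
Y2: R6=4, N7=9, V9=10 ⇒ R6
R6: N7=5, V9=14 ⇒ N7
N7: V9=19 ⇒ V9
NN route 00 → U5 → B8 → Y2 → R6 → N7 → V9 → 00 costs 87.
Optimal: 00 → N7 → R6 → Y2 → V9 → U5 → B8 → 00 costs 78 (by enumerating all 360 distinct tours).
Excess = 87 − 78 = 9.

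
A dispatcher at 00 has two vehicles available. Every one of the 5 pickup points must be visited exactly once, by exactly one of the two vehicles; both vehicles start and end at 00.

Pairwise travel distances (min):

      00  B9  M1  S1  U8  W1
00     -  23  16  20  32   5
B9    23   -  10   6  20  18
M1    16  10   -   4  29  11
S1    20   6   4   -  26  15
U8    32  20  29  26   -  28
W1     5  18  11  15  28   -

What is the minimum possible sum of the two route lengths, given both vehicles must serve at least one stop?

Try each way of splitting the stops between the two vehicles (each non-empty) and, for each split, find the best tour for each vehicle:
  {B9} + {M1, S1, U8, W1}: 46 + 78 = 124
  {M1} + {B9, S1, U8, W1}: 32 + 78 = 110
  {B9, M1} + {S1, U8, W1}: 49 + 78 = 127
  {S1} + {B9, M1, U8, W1}: 40 + 78 = 118
  {B9, S1} + {M1, U8, W1}: 49 + 77 = 126
  {M1, S1} + {B9, U8, W1}: 40 + 75 = 115
  … (15 splits in total)
  {B9, M1, S1, U8} + {W1}: 78 + 10 = 88  ← best
Best: vehicle 1 00 → M1 → S1 → B9 → U8 → 00 = 78; vehicle 2 00 → W1 → 00 = 10; combined 88.

Minimum combined distance: 88 min.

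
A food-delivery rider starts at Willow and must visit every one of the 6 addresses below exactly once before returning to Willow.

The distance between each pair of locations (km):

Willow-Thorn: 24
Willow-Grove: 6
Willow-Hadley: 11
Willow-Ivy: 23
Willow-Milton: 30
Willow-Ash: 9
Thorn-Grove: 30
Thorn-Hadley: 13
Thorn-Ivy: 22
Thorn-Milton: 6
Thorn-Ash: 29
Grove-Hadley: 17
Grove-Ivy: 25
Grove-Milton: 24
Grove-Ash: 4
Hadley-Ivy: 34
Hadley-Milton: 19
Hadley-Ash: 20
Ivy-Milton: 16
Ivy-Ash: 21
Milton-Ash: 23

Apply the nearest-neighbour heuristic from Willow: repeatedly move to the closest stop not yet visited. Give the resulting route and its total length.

88 km along Willow → Grove → Ash → Hadley → Thorn → Milton → Ivy → Willow.

From Willow: distances to unvisited — Grove=6, Ash=9, Hadley=11, Ivy=23, Thorn=24, Milton=30. Nearest is Grove (6).
From Grove: distances to unvisited — Ash=4, Hadley=17, Milton=24, Ivy=25, Thorn=30. Nearest is Ash (4).
From Ash: distances to unvisited — Hadley=20, Ivy=21, Milton=23, Thorn=29. Nearest is Hadley (20).
From Hadley: distances to unvisited — Thorn=13, Milton=19, Ivy=34. Nearest is Thorn (13).
From Thorn: distances to unvisited — Milton=6, Ivy=22. Nearest is Milton (6).
From Milton: distances to unvisited — Ivy=16. Nearest is Ivy (16).
Return Ivy→Willow: 23.
Total = 6 + 4 + 20 + 13 + 6 + 16 + 23 = 88.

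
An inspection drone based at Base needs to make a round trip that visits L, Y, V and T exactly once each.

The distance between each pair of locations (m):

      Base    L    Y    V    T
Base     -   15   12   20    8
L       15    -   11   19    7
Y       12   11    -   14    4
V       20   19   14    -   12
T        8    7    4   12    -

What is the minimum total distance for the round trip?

With 4 stops there are 4!/2 = 12 distinct round trips (a route and its reverse cost the same).
Base → L → Y → V → T → Base: 15+11+14+12+8 = 60
Base → L → Y → T → V → Base: 15+11+4+12+20 = 62
Base → L → V → Y → T → Base: 15+19+14+4+8 = 60
Base → L → V → T → Y → Base: 15+19+12+4+12 = 62
Base → L → T → Y → V → Base: 15+7+4+14+20 = 60
Base → L → T → V → Y → Base: 15+7+12+14+12 = 60
Base → Y → L → V → T → Base: 12+11+19+12+8 = 62
Base → Y → L → T → V → Base: 12+11+7+12+20 = 62
Base → Y → V → L → T → Base: 12+14+19+7+8 = 60
Base → Y → T → L → V → Base: 12+4+7+19+20 = 62
Base → V → L → Y → T → Base: 20+19+11+4+8 = 62
Base → V → Y → L → T → Base: 20+14+11+7+8 = 60
The minimum is 60.
One optimal route: Base → L → Y → V → T → Base (or its reverse).

60 m — the shortest possible round trip.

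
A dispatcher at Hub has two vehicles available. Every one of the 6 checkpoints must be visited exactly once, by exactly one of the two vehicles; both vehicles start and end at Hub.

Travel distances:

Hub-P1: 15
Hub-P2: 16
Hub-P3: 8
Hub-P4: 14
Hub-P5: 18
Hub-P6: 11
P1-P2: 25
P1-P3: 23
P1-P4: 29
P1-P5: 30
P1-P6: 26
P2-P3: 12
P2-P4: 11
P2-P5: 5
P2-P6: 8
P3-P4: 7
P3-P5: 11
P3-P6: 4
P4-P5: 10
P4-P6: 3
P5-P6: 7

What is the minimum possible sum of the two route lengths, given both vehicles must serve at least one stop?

Check every non-empty split of the stops between the two vehicles; for each half take its own optimal tour:
  {P1} + {P2, P3, P4, P5, P6}: 30 + 46 = 76
  {P2} + {P1, P3, P4, P5, P6}: 32 + 70 = 102
  {P1, P2} + {P3, P4, P5, P6}: 56 + 43 = 99
  {P3} + {P1, P2, P4, P5, P6}: 16 + 69 = 85
  {P1, P3} + {P2, P4, P5, P6}: 46 + 45 = 91
  {P2, P3} + {P1, P4, P5, P6}: 36 + 69 = 105
  … (31 splits in total)
Best: vehicle 1 Hub → P1 → Hub = 30; vehicle 2 Hub → P2 → P5 → P4 → P6 → P3 → Hub = 46; combined 76.

76 — the smallest possible combined total.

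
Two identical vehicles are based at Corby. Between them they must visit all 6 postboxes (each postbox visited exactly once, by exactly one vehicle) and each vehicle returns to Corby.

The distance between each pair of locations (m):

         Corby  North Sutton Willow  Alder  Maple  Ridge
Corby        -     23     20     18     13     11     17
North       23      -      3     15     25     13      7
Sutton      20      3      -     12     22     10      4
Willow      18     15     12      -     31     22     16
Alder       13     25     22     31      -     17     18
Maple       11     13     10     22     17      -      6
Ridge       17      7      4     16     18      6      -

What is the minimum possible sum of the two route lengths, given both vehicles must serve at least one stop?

Check every non-empty split of the stops between the two vehicles; for each half take its own optimal tour:
  {North} + {Sutton, Willow, Alder, Maple, Ridge}: 46 + 70 = 116
  {Sutton} + {North, Willow, Alder, Maple, Ridge}: 40 + 76 = 116
  {North, Sutton} + {Willow, Alder, Maple, Ridge}: 46 + 70 = 116
  {Willow} + {North, Sutton, Alder, Maple, Ridge}: 36 + 62 = 98
  {North, Willow} + {Sutton, Alder, Maple, Ridge}: 56 + 56 = 112
  {Sutton, Willow} + {North, Alder, Maple, Ridge}: 50 + 62 = 112
  … (31 splits in total)
  {Alder} + {North, Sutton, Willow, Maple, Ridge}: 26 + 57 = 83  ← best
Best: vehicle 1 Corby → Alder → Corby = 26; vehicle 2 Corby → Willow → North → Sutton → Ridge → Maple → Corby = 57; combined 83.

83 m — the smallest possible combined total.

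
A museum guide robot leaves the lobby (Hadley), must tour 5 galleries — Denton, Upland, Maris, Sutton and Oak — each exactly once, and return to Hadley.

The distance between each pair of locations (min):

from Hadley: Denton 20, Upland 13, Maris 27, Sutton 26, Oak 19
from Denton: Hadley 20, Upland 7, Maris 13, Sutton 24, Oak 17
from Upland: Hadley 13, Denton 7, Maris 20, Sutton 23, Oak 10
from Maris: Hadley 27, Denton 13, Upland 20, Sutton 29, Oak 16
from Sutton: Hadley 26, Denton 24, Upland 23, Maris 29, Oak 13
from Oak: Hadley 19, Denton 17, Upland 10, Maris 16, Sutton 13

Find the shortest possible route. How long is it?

Hadley - Denton - Upland - Maris - Sutton - Oak - Hadley: 20+7+20+29+13+19 = 108
Hadley - Denton - Upland - Maris - Oak - Sutton - Hadley: 20+7+20+16+13+26 = 102
Hadley - Denton - Upland - Sutton - Maris - Oak - Hadley: 20+7+23+29+16+19 = 114
Hadley - Denton - Upland - Sutton - Oak - Maris - Hadley: 20+7+23+13+16+27 = 106
Hadley - Denton - Upland - Oak - Maris - Sutton - Hadley: 20+7+10+16+29+26 = 108
Hadley - Denton - Upland - Oak - Sutton - Maris - Hadley: 20+7+10+13+29+27 = 106
Hadley - Denton - Maris - Upland - Sutton - Oak - Hadley: 20+13+20+23+13+19 = 108
Hadley - Denton - Maris - Upland - Oak - Sutton - Hadley: 20+13+20+10+13+26 = 102
Hadley - Denton - Maris - Sutton - Upland - Oak - Hadley: 20+13+29+23+10+19 = 114
Hadley - Denton - Maris - Sutton - Oak - Upland - Hadley: 20+13+29+13+10+13 = 98
Hadley - Denton - Maris - Oak - Upland - Sutton - Hadley: 20+13+16+10+23+26 = 108
Hadley - Denton - Maris - Oak - Sutton - Upland - Hadley: 20+13+16+13+23+13 = 98
Hadley - Denton - Sutton - Upland - Maris - Oak - Hadley: 20+24+23+20+16+19 = 122
Hadley - Denton - Sutton - Upland - Oak - Maris - Hadley: 20+24+23+10+16+27 = 120
… (46 more)
Hadley - Upland - Denton - Maris - Oak - Sutton - Hadley: 13+7+13+16+13+26 = 88  ← best
The minimum is 88.
One optimal route: Hadley → Upland → Denton → Maris → Oak → Sutton → Hadley (or its reverse).

Minimum total distance: 88 min.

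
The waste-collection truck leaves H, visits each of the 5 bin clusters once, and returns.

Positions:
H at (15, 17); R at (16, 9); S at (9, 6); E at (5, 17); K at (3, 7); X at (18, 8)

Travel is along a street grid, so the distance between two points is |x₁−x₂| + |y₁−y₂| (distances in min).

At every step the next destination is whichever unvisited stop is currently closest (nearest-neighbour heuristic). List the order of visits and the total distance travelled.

Total distance 52 min via the nearest-neighbour route H → R → X → S → K → E → H.

At H the remaining stops are R 9, E 10, X 12, S 17, K 22; go to R.
At R the remaining stops are X 3, S 10, K 15, E 19; go to X.
At X the remaining stops are S 11, K 16, E 22; go to S.
At S the remaining stops are K 7, E 15; go to K.
At K the remaining stops are E 12; go to E.
Return E→H: 10.
Total = 9 + 3 + 11 + 7 + 12 + 10 = 52.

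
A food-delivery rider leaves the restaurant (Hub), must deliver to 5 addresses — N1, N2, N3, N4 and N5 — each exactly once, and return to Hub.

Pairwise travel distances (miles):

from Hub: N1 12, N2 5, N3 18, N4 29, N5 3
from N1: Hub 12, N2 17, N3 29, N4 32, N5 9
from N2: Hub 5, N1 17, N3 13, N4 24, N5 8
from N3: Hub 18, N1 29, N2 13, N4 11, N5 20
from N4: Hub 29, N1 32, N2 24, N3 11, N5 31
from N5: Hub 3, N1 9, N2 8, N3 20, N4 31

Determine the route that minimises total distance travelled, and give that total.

73 miles — the shortest possible round trip.

There are 60 distinct closed tours to check (reversals are equivalent).
Hub-N1-N2-N3-N4-N5-Hub: 12+17+13+11+31+3 = 87
Hub-N1-N2-N3-N5-N4-Hub: 12+17+13+20+31+29 = 122
Hub-N1-N2-N4-N3-N5-Hub: 12+17+24+11+20+3 = 87
Hub-N1-N2-N4-N5-N3-Hub: 12+17+24+31+20+18 = 122
Hub-N1-N2-N5-N3-N4-Hub: 12+17+8+20+11+29 = 97
Hub-N1-N2-N5-N4-N3-Hub: 12+17+8+31+11+18 = 97
Hub-N1-N3-N2-N4-N5-Hub: 12+29+13+24+31+3 = 112
Hub-N1-N3-N2-N5-N4-Hub: 12+29+13+8+31+29 = 122
Hub-N1-N3-N4-N2-N5-Hub: 12+29+11+24+8+3 = 87
Hub-N1-N3-N4-N5-N2-Hub: 12+29+11+31+8+5 = 96
Hub-N1-N3-N5-N2-N4-Hub: 12+29+20+8+24+29 = 122
Hub-N1-N3-N5-N4-N2-Hub: 12+29+20+31+24+5 = 121
Hub-N1-N4-N2-N3-N5-Hub: 12+32+24+13+20+3 = 104
Hub-N1-N4-N2-N5-N3-Hub: 12+32+24+8+20+18 = 114
… (46 more)
Hub-N2-N3-N4-N1-N5-Hub: 5+13+11+32+9+3 = 73  ← best
The minimum is 73.
One optimal route: Hub → N2 → N3 → N4 → N1 → N5 → Hub (or its reverse).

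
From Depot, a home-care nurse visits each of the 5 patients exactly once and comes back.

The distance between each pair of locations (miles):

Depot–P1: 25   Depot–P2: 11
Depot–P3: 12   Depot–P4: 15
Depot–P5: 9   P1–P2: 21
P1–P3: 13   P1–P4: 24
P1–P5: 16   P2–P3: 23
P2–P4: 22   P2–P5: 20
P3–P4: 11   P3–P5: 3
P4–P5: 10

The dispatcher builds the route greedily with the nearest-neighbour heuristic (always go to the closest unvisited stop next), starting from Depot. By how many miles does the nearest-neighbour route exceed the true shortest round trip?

From Depot: P5=9, P2=11, P3=12, P4=15, P1=25 → choose P5 (9).
From P5: P3=3, P4=10, P1=16, P2=20 → choose P3 (3).
From P3: P4=11, P1=13, P2=23 → choose P4 (11).
From P4: P2=22, P1=24 → choose P2 (22).
From P2: P1=21 → choose P1 (21).
NN route Depot → P5 → P3 → P4 → P2 → P1 → Depot costs 91.
Optimal: Depot → P2 → P1 → P3 → P5 → P4 → Depot costs 73 (by enumerating all 60 distinct tours).
Excess = 91 − 73 = 18.

18 miles longer than the optimal tour.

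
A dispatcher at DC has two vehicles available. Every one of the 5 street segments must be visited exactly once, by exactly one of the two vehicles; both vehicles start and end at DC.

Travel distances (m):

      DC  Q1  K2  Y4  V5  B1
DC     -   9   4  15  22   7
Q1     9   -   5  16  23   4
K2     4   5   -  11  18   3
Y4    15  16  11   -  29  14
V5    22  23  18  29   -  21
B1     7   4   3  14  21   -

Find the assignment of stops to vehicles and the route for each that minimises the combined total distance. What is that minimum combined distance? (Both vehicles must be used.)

There are 2^4 − 1 = 15 ways to divide the 5 stops into two non-empty groups. For each, the best each vehicle can do is its own shortest tour through its group:
  {Q1} + {K2, Y4, V5, B1}: 18 + 72 = 90
  {K2} + {Q1, Y4, V5, B1}: 8 + 78 = 86
  {Q1, K2} + {Y4, V5, B1}: 18 + 72 = 90
  {Y4} + {Q1, K2, V5, B1}: 30 + 56 = 86
  {Q1, Y4} + {K2, V5, B1}: 40 + 50 = 90
  {K2, Y4} + {Q1, V5, B1}: 30 + 56 = 86
  … (15 splits in total)
Best: vehicle 1 DC → K2 → DC = 8; vehicle 2 DC → Q1 → B1 → Y4 → V5 → DC = 78; combined 86.

86 m — the smallest possible combined total.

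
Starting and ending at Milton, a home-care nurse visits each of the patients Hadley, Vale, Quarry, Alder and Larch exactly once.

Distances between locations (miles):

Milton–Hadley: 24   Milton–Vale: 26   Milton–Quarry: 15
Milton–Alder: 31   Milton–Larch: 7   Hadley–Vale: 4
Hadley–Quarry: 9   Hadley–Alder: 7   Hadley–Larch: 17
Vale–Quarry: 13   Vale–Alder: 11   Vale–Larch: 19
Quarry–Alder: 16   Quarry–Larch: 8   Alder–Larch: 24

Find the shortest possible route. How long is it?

Minimum total distance: 68 miles.

With 5 stops there are 5!/2 = 60 distinct round trips (a route and its reverse cost the same).
Milton→Hadley→Vale→Quarry→Alder→Larch→Milton: 24+4+13+16+24+7 = 88
Milton→Hadley→Vale→Quarry→Larch→Alder→Milton: 24+4+13+8+24+31 = 104
Milton→Hadley→Vale→Alder→Quarry→Larch→Milton: 24+4+11+16+8+7 = 70
Milton→Hadley→Vale→Alder→Larch→Quarry→Milton: 24+4+11+24+8+15 = 86
Milton→Hadley→Vale→Larch→Quarry→Alder→Milton: 24+4+19+8+16+31 = 102
Milton→Hadley→Vale→Larch→Alder→Quarry→Milton: 24+4+19+24+16+15 = 102
Milton→Hadley→Quarry→Vale→Alder→Larch→Milton: 24+9+13+11+24+7 = 88
Milton→Hadley→Quarry→Vale→Larch→Alder→Milton: 24+9+13+19+24+31 = 120
Milton→Hadley→Quarry→Alder→Vale→Larch→Milton: 24+9+16+11+19+7 = 86
Milton→Hadley→Quarry→Alder→Larch→Vale→Milton: 24+9+16+24+19+26 = 118
Milton→Hadley→Quarry→Larch→Vale→Alder→Milton: 24+9+8+19+11+31 = 102
Milton→Hadley→Quarry→Larch→Alder→Vale→Milton: 24+9+8+24+11+26 = 102
Milton→Hadley→Alder→Vale→Quarry→Larch→Milton: 24+7+11+13+8+7 = 70
Milton→Hadley→Alder→Vale→Larch→Quarry→Milton: 24+7+11+19+8+15 = 84
… (46 more)
Milton→Vale→Hadley→Alder→Quarry→Larch→Milton: 26+4+7+16+8+7 = 68  ← best
The minimum is 68.
One optimal route: Milton → Vale → Hadley → Alder → Quarry → Larch → Milton (or its reverse).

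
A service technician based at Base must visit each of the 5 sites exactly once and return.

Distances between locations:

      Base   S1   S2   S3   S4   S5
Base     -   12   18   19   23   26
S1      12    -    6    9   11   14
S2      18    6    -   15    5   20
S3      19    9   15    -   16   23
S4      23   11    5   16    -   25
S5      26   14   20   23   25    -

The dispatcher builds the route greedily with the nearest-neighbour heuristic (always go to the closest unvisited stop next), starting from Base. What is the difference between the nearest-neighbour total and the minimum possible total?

Base: S1=12, S2=18, S3=19, S4=23, S5=26 ⇒ S1
S1: S2=6, S3=9, S4=11, S5=14 ⇒ S2
S2: S4=5, S3=15, S5=20 ⇒ S4
S4: S3=16, S5=25 ⇒ S3
S3: S5=23 ⇒ S5
NN route Base → S1 → S2 → S4 → S3 → S5 → Base costs 88.
Optimal: Base → S1 → S5 → S2 → S4 → S3 → Base costs 86 (by enumerating all 60 distinct tours).
Excess = 88 − 86 = 2.

The nearest-neighbour route is 2 longer than optimal.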